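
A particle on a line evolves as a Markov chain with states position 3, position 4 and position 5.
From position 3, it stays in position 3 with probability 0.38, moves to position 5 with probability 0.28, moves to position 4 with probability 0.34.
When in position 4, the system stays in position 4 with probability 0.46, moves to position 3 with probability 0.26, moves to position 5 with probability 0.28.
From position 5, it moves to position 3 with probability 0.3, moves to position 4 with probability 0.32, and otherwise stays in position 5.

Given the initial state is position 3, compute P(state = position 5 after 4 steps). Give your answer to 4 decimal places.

0.3111

Propagate the distribution vector 4 steps from position 3.
After 0 steps: (1.0000, 0.0000, 0.0000)
After 1 step: (0.3800, 0.3400, 0.2800)
After 2 steps: (0.3168, 0.3752, 0.3080)
After 3 steps: (0.3103, 0.3789, 0.3108)
After 4 steps: (0.3097, 0.3792, 0.3111)
P(in position 5 after 4 steps) = 0.3111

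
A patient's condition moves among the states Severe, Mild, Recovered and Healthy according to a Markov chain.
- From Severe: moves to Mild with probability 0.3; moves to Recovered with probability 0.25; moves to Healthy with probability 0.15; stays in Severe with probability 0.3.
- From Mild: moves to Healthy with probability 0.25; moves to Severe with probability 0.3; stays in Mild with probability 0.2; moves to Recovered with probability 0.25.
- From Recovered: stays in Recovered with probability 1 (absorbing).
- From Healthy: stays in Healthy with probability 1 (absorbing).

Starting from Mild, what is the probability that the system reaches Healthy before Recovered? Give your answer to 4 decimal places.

0.4681

Let h(s) be the probability of absorption at Healthy starting from transient state s. Then h(Healthy) = 1 and h(Recovered) = 0. By first-step analysis:
h(Severe) = 0.3·h(Severe) + 0.3·h(Mild) + 0.25·0 + 0.15·1
h(Mild) = 0.3·h(Severe) + 0.2·h(Mild) + 0.25·0 + 0.25·1
Solving: h(Severe) = 0.4149, h(Mild) = 0.4681.
Starting from Mild, the probability is 0.4681.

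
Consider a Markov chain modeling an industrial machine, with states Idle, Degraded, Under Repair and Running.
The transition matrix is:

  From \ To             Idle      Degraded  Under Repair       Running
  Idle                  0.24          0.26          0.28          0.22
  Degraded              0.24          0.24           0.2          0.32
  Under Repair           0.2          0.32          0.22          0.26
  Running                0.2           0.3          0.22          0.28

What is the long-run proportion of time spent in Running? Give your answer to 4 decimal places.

0.2734

Let the stationary distribution be π with π = πP and π_1 + π_2 + π_3 + π_4 = 1.
π_1 = 0.24·π_1 + 0.24·π_2 + 0.2·π_3 + 0.2·π_4
π_2 = 0.26·π_1 + 0.24·π_2 + 0.32·π_3 + 0.3·π_4
π_3 = 0.28·π_1 + 0.2·π_2 + 0.22·π_3 + 0.22·π_4
Solving with the normalization constraint gives π = (0.2200, 0.2790, 0.2276, 0.2734).
So the stationary probability of Running is 0.2734.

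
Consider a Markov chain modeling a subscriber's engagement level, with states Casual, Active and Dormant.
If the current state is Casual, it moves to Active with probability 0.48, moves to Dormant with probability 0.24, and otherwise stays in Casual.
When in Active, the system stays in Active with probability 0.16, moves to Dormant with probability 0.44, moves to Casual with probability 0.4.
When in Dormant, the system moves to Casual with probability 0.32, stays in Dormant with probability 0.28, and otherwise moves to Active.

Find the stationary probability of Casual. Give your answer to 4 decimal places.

Let the stationary distribution be π with π = πP and π_1 + π_2 + π_3 = 1.
π_1 = 0.28·π_1 + 0.4·π_2 + 0.32·π_3
π_2 = 0.48·π_1 + 0.16·π_2 + 0.4·π_3
Solving with the normalization constraint gives π = (0.3342, 0.3441, 0.3217).
So the stationary probability of Casual is 0.3342.

0.3342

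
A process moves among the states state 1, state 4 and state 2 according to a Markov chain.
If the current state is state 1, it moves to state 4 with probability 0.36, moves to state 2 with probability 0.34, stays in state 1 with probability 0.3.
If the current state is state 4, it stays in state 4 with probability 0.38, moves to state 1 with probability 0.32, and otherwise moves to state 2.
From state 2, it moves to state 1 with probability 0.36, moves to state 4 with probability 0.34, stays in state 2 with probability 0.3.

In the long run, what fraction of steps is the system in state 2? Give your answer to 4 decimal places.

0.3130

Let the stationary distribution be π with π = πP and π_1 + π_2 + π_3 = 1.
π_1 = 0.3·π_1 + 0.32·π_2 + 0.36·π_3
π_2 = 0.36·π_1 + 0.38·π_2 + 0.34·π_3
Solving with the normalization constraint gives π = (0.3260, 0.3610, 0.3130).
So the stationary probability of state 2 is 0.3130.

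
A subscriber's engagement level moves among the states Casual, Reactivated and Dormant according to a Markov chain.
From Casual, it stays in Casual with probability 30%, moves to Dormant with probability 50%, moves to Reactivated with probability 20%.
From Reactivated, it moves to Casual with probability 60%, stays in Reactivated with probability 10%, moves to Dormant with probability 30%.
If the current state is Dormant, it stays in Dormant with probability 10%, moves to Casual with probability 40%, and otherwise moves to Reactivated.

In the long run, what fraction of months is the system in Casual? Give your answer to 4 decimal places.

Let the stationary distribution be π with π = πP and π_1 + π_2 + π_3 = 1.
π_1 = 0.3·π_1 + 0.6·π_2 + 0.4·π_3
π_2 = 0.2·π_1 + 0.1·π_2 + 0.5·π_3
Solving with the normalization constraint gives π = (0.4125, 0.2688, 0.3188).
So the stationary probability of Casual is 0.4125.

0.4125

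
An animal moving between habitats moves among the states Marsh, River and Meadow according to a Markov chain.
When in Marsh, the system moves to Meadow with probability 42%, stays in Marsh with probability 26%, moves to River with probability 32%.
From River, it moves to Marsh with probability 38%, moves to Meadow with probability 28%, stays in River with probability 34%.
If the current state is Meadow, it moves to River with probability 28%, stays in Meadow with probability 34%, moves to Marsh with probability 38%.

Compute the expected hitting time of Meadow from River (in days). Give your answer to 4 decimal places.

3.0534

Let t(s) be the expected number of days to first reach Meadow from state s, with t(Meadow) = 0. Conditioning on the first day:
t(Marsh) = 1 + 0.26·t(Marsh) + 0.32·t(River)
t(River) = 1 + 0.38·t(Marsh) + 0.34·t(River)
Solving: t(Marsh) = 2.6718, t(River) = 3.0534.
Expected days from River to Meadow: 3.0534.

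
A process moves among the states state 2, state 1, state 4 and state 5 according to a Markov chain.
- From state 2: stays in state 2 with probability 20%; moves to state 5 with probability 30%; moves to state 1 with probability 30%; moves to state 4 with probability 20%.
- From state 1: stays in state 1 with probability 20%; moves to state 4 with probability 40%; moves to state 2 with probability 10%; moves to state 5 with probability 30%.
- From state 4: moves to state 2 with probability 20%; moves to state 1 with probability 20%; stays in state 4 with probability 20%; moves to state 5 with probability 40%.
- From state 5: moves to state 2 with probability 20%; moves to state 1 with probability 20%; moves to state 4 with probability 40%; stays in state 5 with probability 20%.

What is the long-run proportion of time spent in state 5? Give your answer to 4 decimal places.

0.3003

Let the stationary distribution be π with π = πP and π_1 + π_2 + π_3 + π_4 = 1.
π_1 = 0.2·π_1 + 0.1·π_2 + 0.2·π_3 + 0.2·π_4
π_2 = 0.3·π_1 + 0.2·π_2 + 0.2·π_3 + 0.2·π_4
π_3 = 0.2·π_1 + 0.4·π_2 + 0.2·π_3 + 0.4·π_4
Solving with the normalization constraint gives π = (0.1782, 0.2178, 0.3036, 0.3003).
So the stationary probability of state 5 is 0.3003.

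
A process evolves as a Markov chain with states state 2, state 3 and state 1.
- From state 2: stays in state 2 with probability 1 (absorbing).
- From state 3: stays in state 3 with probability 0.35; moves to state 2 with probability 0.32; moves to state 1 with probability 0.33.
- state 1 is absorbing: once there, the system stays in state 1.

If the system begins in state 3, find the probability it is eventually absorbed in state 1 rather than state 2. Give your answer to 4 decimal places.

0.5077

Let h(s) be the probability of absorption at state 1 starting from transient state s. Then h(state 1) = 1 and h(state 2) = 0. By first-step analysis:
h(state 3) = 0.32·0 + 0.35·h(state 3) + 0.33·1
Solving: h(state 3) = 0.5077.
Starting from state 3, the probability is 0.5077.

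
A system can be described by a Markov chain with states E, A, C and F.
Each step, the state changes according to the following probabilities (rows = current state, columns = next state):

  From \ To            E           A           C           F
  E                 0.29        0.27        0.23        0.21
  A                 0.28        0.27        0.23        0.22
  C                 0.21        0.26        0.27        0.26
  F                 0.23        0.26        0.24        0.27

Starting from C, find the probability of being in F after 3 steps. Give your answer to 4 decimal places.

Propagate the distribution vector 3 steps from C.
After 0 steps: (0.0000, 0.0000, 1.0000, 0.0000)
After 1 step: (0.2100, 0.2600, 0.2700, 0.2600)
After 2 steps: (0.2502, 0.2647, 0.2434, 0.2417)
After 3 steps: (0.2534, 0.2651, 0.2422, 0.2393)
P(in F after 3 steps) = 0.2393

0.2393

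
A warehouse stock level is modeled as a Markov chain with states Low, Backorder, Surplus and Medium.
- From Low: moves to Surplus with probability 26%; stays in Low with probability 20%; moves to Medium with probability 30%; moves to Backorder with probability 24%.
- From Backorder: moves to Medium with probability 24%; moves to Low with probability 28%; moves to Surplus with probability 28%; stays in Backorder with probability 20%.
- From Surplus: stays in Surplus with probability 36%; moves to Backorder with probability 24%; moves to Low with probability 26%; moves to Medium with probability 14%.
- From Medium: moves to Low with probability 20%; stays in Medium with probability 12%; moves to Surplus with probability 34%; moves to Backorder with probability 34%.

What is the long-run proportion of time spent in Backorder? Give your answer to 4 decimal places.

0.2499

Let the stationary distribution be π with π = πP and π_1 + π_2 + π_3 + π_4 = 1.
π_1 = 0.2·π_1 + 0.28·π_2 + 0.26·π_3 + 0.2·π_4
π_2 = 0.24·π_1 + 0.2·π_2 + 0.24·π_3 + 0.34·π_4
π_3 = 0.26·π_1 + 0.28·π_2 + 0.36·π_3 + 0.34·π_4
Solving with the normalization constraint gives π = (0.2387, 0.2499, 0.3121, 0.1992).
So the stationary probability of Backorder is 0.2499.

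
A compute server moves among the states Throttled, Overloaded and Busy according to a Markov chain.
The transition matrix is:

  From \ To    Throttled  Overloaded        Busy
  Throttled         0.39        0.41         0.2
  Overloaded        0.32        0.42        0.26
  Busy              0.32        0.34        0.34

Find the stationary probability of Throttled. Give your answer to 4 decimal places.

0.3441

Let the stationary distribution be π with π = πP and π_1 + π_2 + π_3 = 1.
π_1 = 0.39·π_1 + 0.32·π_2 + 0.32·π_3
π_2 = 0.41·π_1 + 0.42·π_2 + 0.34·π_3
Solving with the normalization constraint gives π = (0.3441, 0.3957, 0.2602).
So the stationary probability of Throttled is 0.3441.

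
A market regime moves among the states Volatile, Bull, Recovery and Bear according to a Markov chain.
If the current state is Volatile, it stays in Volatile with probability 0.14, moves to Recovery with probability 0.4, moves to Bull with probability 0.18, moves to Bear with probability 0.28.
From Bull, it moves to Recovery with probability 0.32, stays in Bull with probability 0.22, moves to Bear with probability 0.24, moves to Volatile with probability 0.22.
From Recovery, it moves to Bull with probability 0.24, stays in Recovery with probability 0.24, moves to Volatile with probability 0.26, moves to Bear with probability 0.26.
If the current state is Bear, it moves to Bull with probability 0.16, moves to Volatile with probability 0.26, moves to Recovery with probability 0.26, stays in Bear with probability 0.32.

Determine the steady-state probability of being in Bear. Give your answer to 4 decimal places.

Let the stationary distribution be π with π = πP and π_1 + π_2 + π_3 + π_4 = 1.
π_1 = 0.14·π_1 + 0.22·π_2 + 0.26·π_3 + 0.26·π_4
π_2 = 0.18·π_1 + 0.22·π_2 + 0.24·π_3 + 0.16·π_4
π_3 = 0.4·π_1 + 0.32·π_2 + 0.24·π_3 + 0.26·π_4
Solving with the normalization constraint gives π = (0.2250, 0.2003, 0.2976, 0.2771).
So the stationary probability of Bear is 0.2771.

0.2771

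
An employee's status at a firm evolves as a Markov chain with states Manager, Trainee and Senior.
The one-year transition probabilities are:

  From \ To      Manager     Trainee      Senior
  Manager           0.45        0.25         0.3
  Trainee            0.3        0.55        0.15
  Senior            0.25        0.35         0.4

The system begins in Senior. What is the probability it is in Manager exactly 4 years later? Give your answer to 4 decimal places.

0.3365

Propagate the distribution vector 4 years from Senior.
After 0 years: (0.0000, 0.0000, 1.0000)
After 1 year: (0.2500, 0.3500, 0.4000)
After 2 years: (0.3175, 0.3950, 0.2875)
After 3 years: (0.3333, 0.3973, 0.2695)
After 4 years: (0.3365, 0.3961, 0.2674)
P(in Manager after 4 years) = 0.3365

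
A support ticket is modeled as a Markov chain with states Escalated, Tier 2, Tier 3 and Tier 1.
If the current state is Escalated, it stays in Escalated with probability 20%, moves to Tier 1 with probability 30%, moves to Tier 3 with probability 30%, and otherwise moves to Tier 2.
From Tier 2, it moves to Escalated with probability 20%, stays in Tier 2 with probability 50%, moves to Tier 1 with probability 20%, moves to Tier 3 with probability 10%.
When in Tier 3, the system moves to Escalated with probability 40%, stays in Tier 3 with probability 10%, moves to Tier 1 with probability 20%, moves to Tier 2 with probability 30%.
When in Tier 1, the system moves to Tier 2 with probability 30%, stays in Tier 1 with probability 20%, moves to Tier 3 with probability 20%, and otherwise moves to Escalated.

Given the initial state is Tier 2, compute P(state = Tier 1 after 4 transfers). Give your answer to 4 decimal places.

Propagate the distribution vector 4 transfers from Tier 2.
After 0 transfers: (0.0000, 1.0000, 0.0000, 0.0000)
After 1 transfer: (0.2000, 0.5000, 0.1000, 0.2000)
After 2 transfers: (0.2400, 0.3800, 0.1600, 0.2200)
After 3 transfers: (0.2540, 0.3520, 0.1700, 0.2240)
After 4 transfers: (0.2564, 0.3450, 0.1732, 0.2254)
P(in Tier 1 after 4 transfers) = 0.2254

0.2254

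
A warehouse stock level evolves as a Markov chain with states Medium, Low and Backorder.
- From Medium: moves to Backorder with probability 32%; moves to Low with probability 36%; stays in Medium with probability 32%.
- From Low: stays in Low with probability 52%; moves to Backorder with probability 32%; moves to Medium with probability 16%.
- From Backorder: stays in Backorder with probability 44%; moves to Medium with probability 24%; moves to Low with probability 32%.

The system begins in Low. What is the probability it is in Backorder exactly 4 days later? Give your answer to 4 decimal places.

Propagate the distribution vector 4 days from Low.
After 0 days: (0.0000, 1.0000, 0.0000)
After 1 day: (0.1600, 0.5200, 0.3200)
After 2 days: (0.2112, 0.4304, 0.3584)
After 3 days: (0.2225, 0.4145, 0.3630)
After 4 days: (0.2246, 0.4118, 0.3636)
P(in Backorder after 4 days) = 0.3636

0.3636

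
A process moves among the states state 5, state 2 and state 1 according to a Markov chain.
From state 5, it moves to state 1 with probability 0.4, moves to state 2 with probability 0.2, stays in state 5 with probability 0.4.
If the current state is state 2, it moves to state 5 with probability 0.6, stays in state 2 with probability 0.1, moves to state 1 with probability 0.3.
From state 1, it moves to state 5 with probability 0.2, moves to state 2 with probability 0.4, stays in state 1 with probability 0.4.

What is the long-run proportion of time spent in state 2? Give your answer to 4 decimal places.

Let the stationary distribution be π with π = πP and π_1 + π_2 + π_3 = 1.
π_1 = 0.4·π_1 + 0.6·π_2 + 0.2·π_3
π_2 = 0.2·π_1 + 0.1·π_2 + 0.4·π_3
Solving with the normalization constraint gives π = (0.3750, 0.2500, 0.3750).
So the stationary probability of state 2 is 0.2500.

0.2500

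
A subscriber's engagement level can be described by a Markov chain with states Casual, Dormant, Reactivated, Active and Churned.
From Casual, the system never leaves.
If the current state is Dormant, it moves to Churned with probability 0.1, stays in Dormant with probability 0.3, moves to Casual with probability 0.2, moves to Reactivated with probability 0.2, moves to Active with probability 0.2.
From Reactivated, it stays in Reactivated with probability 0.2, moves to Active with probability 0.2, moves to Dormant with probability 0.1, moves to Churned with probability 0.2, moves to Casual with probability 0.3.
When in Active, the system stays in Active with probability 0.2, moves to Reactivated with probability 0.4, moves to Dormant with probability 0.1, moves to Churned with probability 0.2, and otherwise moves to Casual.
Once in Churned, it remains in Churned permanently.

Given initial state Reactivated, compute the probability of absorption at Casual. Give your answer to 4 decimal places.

0.5690

Let h(s) be the probability of absorption at Casual starting from transient state s. Then h(Casual) = 1 and h(Churned) = 0. By first-step analysis:
h(Dormant) = 0.2·1 + 0.3·h(Dormant) + 0.2·h(Reactivated) + 0.2·h(Active) + 0.1·0
h(Reactivated) = 0.3·1 + 0.1·h(Dormant) + 0.2·h(Reactivated) + 0.2·h(Active) + 0.2·0
h(Active) = 0.1·1 + 0.1·h(Dormant) + 0.4·h(Reactivated) + 0.2·h(Active) + 0.2·0
Solving: h(Dormant) = 0.5862, h(Reactivated) = 0.5690, h(Active) = 0.4828.
Starting from Reactivated, the probability is 0.5690.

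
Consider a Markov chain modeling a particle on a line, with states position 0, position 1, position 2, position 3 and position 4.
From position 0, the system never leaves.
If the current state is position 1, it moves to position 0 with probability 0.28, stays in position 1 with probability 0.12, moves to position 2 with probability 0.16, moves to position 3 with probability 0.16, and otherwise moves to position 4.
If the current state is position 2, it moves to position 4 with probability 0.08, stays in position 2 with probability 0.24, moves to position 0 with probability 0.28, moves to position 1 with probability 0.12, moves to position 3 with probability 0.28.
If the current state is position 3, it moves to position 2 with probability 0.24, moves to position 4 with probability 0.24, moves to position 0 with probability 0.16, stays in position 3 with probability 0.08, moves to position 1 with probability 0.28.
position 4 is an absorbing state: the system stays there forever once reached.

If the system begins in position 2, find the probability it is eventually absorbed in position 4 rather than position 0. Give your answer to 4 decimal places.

Let h(s) be the probability of absorption at position 4 starting from transient state s. Then h(position 4) = 1 and h(position 0) = 0. By first-step analysis:
h(position 1) = 0.28·0 + 0.12·h(position 1) + 0.16·h(position 2) + 0.16·h(position 3) + 0.28·1
h(position 2) = 0.28·0 + 0.12·h(position 1) + 0.24·h(position 2) + 0.28·h(position 3) + 0.08·1
h(position 3) = 0.16·0 + 0.28·h(position 1) + 0.24·h(position 2) + 0.08·h(position 3) + 0.24·1
Solving: h(position 1) = 0.4756, h(position 2) = 0.3649, h(position 3) = 0.5008.
Starting from position 2, the probability is 0.3649.

0.3649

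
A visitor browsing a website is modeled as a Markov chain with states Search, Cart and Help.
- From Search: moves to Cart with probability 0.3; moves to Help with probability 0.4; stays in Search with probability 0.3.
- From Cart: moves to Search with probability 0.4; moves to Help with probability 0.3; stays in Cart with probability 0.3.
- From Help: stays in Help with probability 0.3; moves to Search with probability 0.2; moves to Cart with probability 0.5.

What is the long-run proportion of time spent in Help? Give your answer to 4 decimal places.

Let the stationary distribution be π with π = πP and π_1 + π_2 + π_3 = 1.
π_1 = 0.3·π_1 + 0.4·π_2 + 0.2·π_3
π_2 = 0.3·π_1 + 0.3·π_2 + 0.5·π_3
Solving with the normalization constraint gives π = (0.3036, 0.3661, 0.3304).
So the stationary probability of Help is 0.3304.

0.3304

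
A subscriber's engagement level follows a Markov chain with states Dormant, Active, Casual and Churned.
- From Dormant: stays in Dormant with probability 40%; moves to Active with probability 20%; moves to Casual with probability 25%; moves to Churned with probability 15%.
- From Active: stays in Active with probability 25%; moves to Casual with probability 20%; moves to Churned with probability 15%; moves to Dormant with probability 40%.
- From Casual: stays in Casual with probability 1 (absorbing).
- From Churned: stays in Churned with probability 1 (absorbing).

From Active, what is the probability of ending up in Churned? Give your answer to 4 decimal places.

0.4054

Let h(s) be the probability of absorption at Churned starting from transient state s. Then h(Churned) = 1 and h(Casual) = 0. By first-step analysis:
h(Dormant) = 0.4·h(Dormant) + 0.2·h(Active) + 0.25·0 + 0.15·1
h(Active) = 0.4·h(Dormant) + 0.25·h(Active) + 0.2·0 + 0.15·1
Solving: h(Dormant) = 0.3851, h(Active) = 0.4054.
Starting from Active, the probability is 0.4054.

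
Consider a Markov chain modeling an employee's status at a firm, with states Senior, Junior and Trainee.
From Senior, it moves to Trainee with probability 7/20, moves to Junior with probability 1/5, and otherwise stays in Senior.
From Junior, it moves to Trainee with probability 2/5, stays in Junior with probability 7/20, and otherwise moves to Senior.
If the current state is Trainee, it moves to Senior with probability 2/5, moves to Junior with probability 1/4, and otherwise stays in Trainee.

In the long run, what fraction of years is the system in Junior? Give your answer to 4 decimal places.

0.2566

Let the stationary distribution be π with π = πP and π_1 + π_2 + π_3 = 1.
π_1 = 0.45·π_1 + 0.25·π_2 + 0.4·π_3
π_2 = 0.2·π_1 + 0.35·π_2 + 0.25·π_3
Solving with the normalization constraint gives π = (0.3805, 0.2566, 0.3628).
So the stationary probability of Junior is 0.2566.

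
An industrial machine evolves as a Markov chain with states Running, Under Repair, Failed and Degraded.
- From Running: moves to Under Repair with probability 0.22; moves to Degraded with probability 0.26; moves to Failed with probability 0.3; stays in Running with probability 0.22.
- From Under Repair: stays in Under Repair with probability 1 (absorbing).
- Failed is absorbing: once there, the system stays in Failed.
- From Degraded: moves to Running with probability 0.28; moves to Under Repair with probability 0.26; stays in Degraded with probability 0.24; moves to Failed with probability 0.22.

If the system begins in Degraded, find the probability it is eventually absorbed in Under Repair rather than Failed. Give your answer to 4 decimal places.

Let h(s) be the probability of absorption at Under Repair starting from transient state s. Then h(Under Repair) = 1 and h(Failed) = 0. By first-step analysis:
h(Running) = 0.22·h(Running) + 0.22·1 + 0.3·0 + 0.26·h(Degraded)
h(Degraded) = 0.28·h(Running) + 0.26·1 + 0.22·0 + 0.24·h(Degraded)
Solving: h(Running) = 0.4515, h(Degraded) = 0.5085.
Starting from Degraded, the probability is 0.5085.

0.5085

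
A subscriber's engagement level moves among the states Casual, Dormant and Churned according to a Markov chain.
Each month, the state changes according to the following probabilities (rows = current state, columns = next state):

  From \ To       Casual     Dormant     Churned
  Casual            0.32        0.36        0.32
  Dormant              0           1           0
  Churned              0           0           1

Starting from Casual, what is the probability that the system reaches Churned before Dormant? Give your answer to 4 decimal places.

Let h(s) be the probability of absorption at Churned starting from transient state s. Then h(Churned) = 1 and h(Dormant) = 0. By first-step analysis:
h(Casual) = 0.32·h(Casual) + 0.36·0 + 0.32·1
Solving: h(Casual) = 0.4706.
Starting from Casual, the probability is 0.4706.

0.4706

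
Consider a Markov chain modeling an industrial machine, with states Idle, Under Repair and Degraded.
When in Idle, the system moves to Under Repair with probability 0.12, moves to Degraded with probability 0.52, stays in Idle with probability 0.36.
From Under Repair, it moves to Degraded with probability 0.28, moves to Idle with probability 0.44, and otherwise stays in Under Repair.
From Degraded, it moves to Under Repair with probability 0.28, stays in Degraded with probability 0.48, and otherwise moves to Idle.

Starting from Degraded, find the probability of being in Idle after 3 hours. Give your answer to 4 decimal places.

Propagate the distribution vector 3 hours from Degraded.
After 0 hours: (0.0000, 0.0000, 1.0000)
After 1 hour: (0.2400, 0.2800, 0.4800)
After 2 hours: (0.3248, 0.2416, 0.4336)
After 3 hours: (0.3273, 0.2280, 0.4447)
P(in Idle after 3 hours) = 0.3273

0.3273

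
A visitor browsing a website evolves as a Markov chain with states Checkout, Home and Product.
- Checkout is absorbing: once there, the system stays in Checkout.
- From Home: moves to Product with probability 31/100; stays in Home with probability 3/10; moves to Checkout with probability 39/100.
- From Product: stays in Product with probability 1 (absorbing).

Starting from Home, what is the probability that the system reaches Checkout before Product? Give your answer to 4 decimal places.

Let h(s) be the probability of absorption at Checkout starting from transient state s. Then h(Checkout) = 1 and h(Product) = 0. By first-step analysis:
h(Home) = 0.39·1 + 0.3·h(Home) + 0.31·0
Solving: h(Home) = 0.5571.
Starting from Home, the probability is 0.5571.

0.5571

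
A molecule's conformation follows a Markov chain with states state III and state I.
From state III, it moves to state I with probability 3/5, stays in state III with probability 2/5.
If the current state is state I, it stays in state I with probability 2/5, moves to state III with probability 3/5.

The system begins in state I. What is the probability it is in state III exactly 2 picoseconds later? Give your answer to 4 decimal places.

0.4800

Sum over the intermediate state after 1 picosecond:
P = P(state I→state III)·P(state III→state III) + P(state I→state I)·P(state I→state III)
  = 0.6×0.4 + 0.4×0.6
  = 0.2400 + 0.2400 = 0.4800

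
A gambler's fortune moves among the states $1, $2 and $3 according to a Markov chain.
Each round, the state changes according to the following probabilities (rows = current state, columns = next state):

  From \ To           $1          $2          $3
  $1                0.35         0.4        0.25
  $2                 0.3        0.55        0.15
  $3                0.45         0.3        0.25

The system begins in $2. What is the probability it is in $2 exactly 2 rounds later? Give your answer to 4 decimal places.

Sum over the intermediate state after 1 round:
P = P($2→$1)·P($1→$2) + P($2→$2)·P($2→$2) + P($2→$3)·P($3→$2)
  = 0.3×0.4 + 0.55×0.55 + 0.15×0.3
  = 0.1200 + 0.3025 + 0.0450 = 0.4675

0.4675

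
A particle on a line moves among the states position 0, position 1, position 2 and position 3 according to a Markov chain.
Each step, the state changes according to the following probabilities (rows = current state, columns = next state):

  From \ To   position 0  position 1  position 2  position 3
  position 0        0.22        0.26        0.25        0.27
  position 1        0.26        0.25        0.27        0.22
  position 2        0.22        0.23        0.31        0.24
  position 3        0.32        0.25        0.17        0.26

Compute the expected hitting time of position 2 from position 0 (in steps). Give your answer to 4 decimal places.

4.2604

Let t(s) be the expected number of steps to first reach position 2 from state s, with t(position 2) = 0. Conditioning on the first step:
t(position 0) = 1 + 0.22·t(position 0) + 0.26·t(position 1) + 0.27·t(position 3)
t(position 1) = 1 + 0.26·t(position 0) + 0.25·t(position 1) + 0.22·t(position 3)
t(position 3) = 1 + 0.32·t(position 0) + 0.25·t(position 1) + 0.26·t(position 3)
Solving: t(position 0) = 4.2604, t(position 1) = 4.1592, t(position 3) = 4.5988.
Expected steps from position 0 to position 2: 4.2604.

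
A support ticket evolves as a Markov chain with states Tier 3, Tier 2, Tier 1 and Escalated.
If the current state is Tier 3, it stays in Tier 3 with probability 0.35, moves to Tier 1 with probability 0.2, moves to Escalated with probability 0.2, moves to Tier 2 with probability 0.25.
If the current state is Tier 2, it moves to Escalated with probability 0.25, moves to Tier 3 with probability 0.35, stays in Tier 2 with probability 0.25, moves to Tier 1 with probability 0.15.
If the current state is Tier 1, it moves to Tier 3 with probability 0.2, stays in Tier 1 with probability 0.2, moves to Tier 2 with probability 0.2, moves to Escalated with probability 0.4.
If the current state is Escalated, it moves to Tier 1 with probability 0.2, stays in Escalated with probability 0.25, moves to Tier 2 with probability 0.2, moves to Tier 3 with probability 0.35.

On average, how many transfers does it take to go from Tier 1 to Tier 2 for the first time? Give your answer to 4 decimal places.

Let t(s) be the expected number of transfers to first reach Tier 2 from state s, with t(Tier 2) = 0. Conditioning on the first transfer:
t(Tier 3) = 1 + 0.35·t(Tier 3) + 0.2·t(Tier 1) + 0.2·t(Escalated)
t(Tier 1) = 1 + 0.2·t(Tier 3) + 0.2·t(Tier 1) + 0.4·t(Escalated)
t(Escalated) = 1 + 0.35·t(Tier 3) + 0.2·t(Tier 1) + 0.25·t(Escalated)
Solving: t(Tier 3) = 4.3981, t(Tier 1) = 4.6644, t(Escalated) = 4.6296.
Expected transfers from Tier 1 to Tier 2: 4.6644.

4.6644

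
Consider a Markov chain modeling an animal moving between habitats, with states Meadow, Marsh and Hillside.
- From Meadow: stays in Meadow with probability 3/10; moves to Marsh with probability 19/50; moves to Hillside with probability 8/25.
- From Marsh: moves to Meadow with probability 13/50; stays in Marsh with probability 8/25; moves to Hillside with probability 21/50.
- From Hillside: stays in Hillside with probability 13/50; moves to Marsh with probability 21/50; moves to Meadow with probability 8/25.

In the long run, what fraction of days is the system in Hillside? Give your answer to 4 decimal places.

0.3369

Let the stationary distribution be π with π = πP and π_1 + π_2 + π_3 = 1.
π_1 = 0.3·π_1 + 0.26·π_2 + 0.32·π_3
π_2 = 0.38·π_1 + 0.32·π_2 + 0.42·π_3
Solving with the normalization constraint gives π = (0.2919, 0.3712, 0.3369).
So the stationary probability of Hillside is 0.3369.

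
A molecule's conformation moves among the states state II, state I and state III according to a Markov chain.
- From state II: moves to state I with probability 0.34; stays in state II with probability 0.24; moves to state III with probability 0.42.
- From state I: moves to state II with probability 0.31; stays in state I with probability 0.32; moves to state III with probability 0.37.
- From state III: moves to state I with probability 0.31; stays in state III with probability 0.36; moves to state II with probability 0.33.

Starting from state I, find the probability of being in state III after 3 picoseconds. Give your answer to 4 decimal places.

Propagate the distribution vector 3 picoseconds from state I.
After 0 picoseconds: (0.0000, 1.0000, 0.0000)
After 1 picosecond: (0.3100, 0.3200, 0.3700)
After 2 picoseconds: (0.2957, 0.3225, 0.3818)
After 3 picoseconds: (0.2969, 0.3221, 0.3810)
P(in state III after 3 picoseconds) = 0.3810

0.3810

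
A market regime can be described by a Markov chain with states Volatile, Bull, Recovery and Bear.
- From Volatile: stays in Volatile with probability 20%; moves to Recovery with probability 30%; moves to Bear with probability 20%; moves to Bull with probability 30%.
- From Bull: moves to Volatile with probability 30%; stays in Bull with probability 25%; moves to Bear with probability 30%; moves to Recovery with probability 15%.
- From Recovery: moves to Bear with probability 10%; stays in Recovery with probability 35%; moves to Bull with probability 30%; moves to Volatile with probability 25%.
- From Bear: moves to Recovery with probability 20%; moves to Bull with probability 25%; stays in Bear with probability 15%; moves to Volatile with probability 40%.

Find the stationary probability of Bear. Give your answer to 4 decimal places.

0.1928

Let the stationary distribution be π with π = πP and π_1 + π_2 + π_3 + π_4 = 1.
π_1 = 0.2·π_1 + 0.3·π_2 + 0.25·π_3 + 0.4·π_4
π_2 = 0.3·π_1 + 0.25·π_2 + 0.3·π_3 + 0.25·π_4
π_3 = 0.3·π_1 + 0.15·π_2 + 0.35·π_3 + 0.2·π_4
Solving with the normalization constraint gives π = (0.2788, 0.2765, 0.2518, 0.1928).
So the stationary probability of Bear is 0.1928.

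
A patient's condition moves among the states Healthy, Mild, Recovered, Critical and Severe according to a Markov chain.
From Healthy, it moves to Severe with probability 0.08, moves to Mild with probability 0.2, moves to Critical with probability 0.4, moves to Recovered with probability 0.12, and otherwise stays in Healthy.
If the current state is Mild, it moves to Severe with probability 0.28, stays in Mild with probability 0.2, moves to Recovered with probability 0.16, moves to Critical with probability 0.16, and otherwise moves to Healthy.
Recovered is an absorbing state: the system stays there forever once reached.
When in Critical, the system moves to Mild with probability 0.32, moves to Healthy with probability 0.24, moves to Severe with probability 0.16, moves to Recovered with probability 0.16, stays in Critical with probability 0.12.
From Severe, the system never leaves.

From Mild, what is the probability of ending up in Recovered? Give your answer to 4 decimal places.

Let h(s) be the probability of absorption at Recovered starting from transient state s. Then h(Recovered) = 1 and h(Severe) = 0. By first-step analysis:
h(Healthy) = 0.2·h(Healthy) + 0.2·h(Mild) + 0.12·1 + 0.4·h(Critical) + 0.08·0
h(Mild) = 0.2·h(Healthy) + 0.2·h(Mild) + 0.16·1 + 0.16·h(Critical) + 0.28·0
h(Critical) = 0.24·h(Healthy) + 0.32·h(Mild) + 0.16·1 + 0.12·h(Critical) + 0.16·0
Solving: h(Healthy) = 0.4862, h(Mild) = 0.4146, h(Critical) = 0.4652.
Starting from Mild, the probability is 0.4146.

0.4146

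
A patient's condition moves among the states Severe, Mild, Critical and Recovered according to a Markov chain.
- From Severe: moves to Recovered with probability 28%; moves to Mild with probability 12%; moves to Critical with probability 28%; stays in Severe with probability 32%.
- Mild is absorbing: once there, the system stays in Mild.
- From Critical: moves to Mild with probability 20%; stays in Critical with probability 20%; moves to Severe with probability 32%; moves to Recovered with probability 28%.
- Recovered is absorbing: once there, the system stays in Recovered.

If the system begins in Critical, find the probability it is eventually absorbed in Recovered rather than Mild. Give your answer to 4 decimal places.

0.6162

Let h(s) be the probability of absorption at Recovered starting from transient state s. Then h(Recovered) = 1 and h(Mild) = 0. By first-step analysis:
h(Severe) = 0.32·h(Severe) + 0.12·0 + 0.28·h(Critical) + 0.28·1
h(Critical) = 0.32·h(Severe) + 0.2·0 + 0.2·h(Critical) + 0.28·1
Solving: h(Severe) = 0.6655, h(Critical) = 0.6162.
Starting from Critical, the probability is 0.6162.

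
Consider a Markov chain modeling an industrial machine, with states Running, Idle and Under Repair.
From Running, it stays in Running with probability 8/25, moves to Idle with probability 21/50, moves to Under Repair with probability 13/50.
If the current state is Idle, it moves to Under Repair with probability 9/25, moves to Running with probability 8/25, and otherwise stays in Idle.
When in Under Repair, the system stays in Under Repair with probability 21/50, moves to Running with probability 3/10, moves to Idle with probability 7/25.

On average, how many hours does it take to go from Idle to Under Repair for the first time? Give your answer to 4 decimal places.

Let t(s) be the expected number of hours to first reach Under Repair from state s, with t(Under Repair) = 0. Conditioning on the first hour:
t(Running) = 1 + 0.32·t(Running) + 0.42·t(Idle)
t(Idle) = 1 + 0.32·t(Running) + 0.32·t(Idle)
Solving: t(Running) = 3.3537, t(Idle) = 3.0488.
Expected hours from Idle to Under Repair: 3.0488.

3.0488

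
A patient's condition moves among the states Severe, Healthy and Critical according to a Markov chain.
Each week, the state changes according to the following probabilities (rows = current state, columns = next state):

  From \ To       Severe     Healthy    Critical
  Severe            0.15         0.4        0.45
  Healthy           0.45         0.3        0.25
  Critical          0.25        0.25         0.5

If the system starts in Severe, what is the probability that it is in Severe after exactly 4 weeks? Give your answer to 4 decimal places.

Propagate the distribution vector 4 weeks from Severe.
After 0 weeks: (1.0000, 0.0000, 0.0000)
After 1 week: (0.1500, 0.4000, 0.4500)
After 2 weeks: (0.3150, 0.2925, 0.3925)
After 3 weeks: (0.2770, 0.3119, 0.4111)
After 4 weeks: (0.2847, 0.3071, 0.4082)
P(in Severe after 4 weeks) = 0.2847

0.2847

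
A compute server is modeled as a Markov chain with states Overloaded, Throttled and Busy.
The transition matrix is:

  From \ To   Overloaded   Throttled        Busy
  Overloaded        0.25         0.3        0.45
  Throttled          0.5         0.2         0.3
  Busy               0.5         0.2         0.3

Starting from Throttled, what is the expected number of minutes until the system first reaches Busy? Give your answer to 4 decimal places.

Let t(s) be the expected number of minutes to first reach Busy from state s, with t(Busy) = 0. Conditioning on the first minute:
t(Overloaded) = 1 + 0.25·t(Overloaded) + 0.3·t(Throttled)
t(Throttled) = 1 + 0.5·t(Overloaded) + 0.2·t(Throttled)
Solving: t(Overloaded) = 2.4444, t(Throttled) = 2.7778.
Expected minutes from Throttled to Busy: 2.7778.

2.7778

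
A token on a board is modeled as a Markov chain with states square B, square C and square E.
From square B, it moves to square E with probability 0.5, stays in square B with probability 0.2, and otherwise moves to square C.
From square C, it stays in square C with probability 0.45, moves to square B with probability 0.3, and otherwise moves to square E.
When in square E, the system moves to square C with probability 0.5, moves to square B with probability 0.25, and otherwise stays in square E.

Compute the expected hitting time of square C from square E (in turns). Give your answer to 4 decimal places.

Let t(s) be the expected number of turns to first reach square C from state s, with t(square C) = 0. Conditioning on the first turn:
t(square B) = 1 + 0.2·t(square B) + 0.5·t(square E)
t(square E) = 1 + 0.25·t(square B) + 0.25·t(square E)
Solving: t(square B) = 2.6316, t(square E) = 2.2105.
Expected turns from square E to square C: 2.2105.

2.2105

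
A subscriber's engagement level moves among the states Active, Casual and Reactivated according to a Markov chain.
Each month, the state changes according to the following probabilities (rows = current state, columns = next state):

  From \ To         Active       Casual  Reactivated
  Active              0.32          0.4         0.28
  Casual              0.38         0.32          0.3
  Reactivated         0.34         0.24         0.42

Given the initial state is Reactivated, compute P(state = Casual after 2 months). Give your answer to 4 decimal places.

0.3136

Sum over the intermediate state after 1 month:
P = P(Reactivated→Active)·P(Active→Casual) + P(Reactivated→Casual)·P(Casual→Casual) + P(Reactivated→Reactivated)·P(Reactivated→Casual)
  = 0.34×0.4 + 0.24×0.32 + 0.42×0.24
  = 0.1360 + 0.0768 + 0.1008 = 0.3136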